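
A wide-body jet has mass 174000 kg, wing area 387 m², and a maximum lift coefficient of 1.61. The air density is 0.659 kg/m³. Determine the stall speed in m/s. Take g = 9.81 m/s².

Stall occurs when L = W at CL,max. W = mg = 174000 × 9.81 = 1.707×10^6 N.
V_stall = √(2W/(ρ·S·CL,max)) = √(2 × 1.707×10^6 / (0.659 × 387 × 1.61))
V_stall = √8314 = 91.2 m/s

V_stall = 91.2 m/s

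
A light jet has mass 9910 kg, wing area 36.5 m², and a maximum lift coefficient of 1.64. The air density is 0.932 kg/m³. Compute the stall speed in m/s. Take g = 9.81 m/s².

At stall, lift equals weight: L = W = m·g = 9910 × 9.81 = 97220 N.
From L = ½ρV²S·CL,max = W: V_stall = √(2W/(ρSCL,max)) = √(2·97220/(0.932·36.5·1.64))
V_stall = √3485 = 59 m/s

V_stall = 59 m/s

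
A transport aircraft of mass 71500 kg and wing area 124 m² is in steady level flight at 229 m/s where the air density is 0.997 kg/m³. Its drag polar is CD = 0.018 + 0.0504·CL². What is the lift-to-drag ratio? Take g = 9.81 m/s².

L/D = 10.6

Level flight ⇒ L = W = m·g = 71500 × 9.81 = 7.0142×10^5 N.
q = ½ρv² = ½ × 0.997 × 229² = 26140 Pa.
CL = 2W/(ρv²S) = 2×7.0142×10^5/(0.997×229²×124) = 0.2164.
CD = 0.018 + 0.0504 × 0.2164² = 0.02036.
L/D = CL/CD = 0.2164 / 0.02036 = 10.6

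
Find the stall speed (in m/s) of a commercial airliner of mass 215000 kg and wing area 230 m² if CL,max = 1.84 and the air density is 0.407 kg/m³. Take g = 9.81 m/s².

At stall, lift equals weight: L = W = m·g = 215000 × 9.81 = 2.109×10^6 N.
From L = ½ρV²S·CL,max = W: V_stall = √(2W/(ρSCL,max)) = √(2·2.109×10^6/(0.407·230·1.84))
V_stall = √24490 = 156 m/s

V_stall = 156 m/s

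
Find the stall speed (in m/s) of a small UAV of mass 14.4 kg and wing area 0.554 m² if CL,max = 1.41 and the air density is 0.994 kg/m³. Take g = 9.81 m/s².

V_stall = 19.1 m/s

Stall occurs when L = W at CL,max. W = mg = 14.4 × 9.81 = 141.3 N.
V_stall = √(2W/(ρ·S·CL,max)) = √(2 × 141.3 / (0.994 × 0.554 × 1.41))
V_stall = √363.9 = 19.1 m/s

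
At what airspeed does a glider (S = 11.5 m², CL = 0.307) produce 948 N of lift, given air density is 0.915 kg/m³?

v = 24.2 m/s

L = ½ρv²S·CL ⇒ v = √(2L/(ρ·S·CL))
v = √(2 × 948 / (0.915 × 11.5 × 0.307)) = √586.9 = 24.2 m/s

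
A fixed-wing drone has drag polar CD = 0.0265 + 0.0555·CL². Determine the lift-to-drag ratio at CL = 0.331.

L/D = 10.2

CD = 0.0265 + 0.0555 × 0.331² = 0.03258
L/D = CL/CD = 0.331 / 0.03258 = 10.2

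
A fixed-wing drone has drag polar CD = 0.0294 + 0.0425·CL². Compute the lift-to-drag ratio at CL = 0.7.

L/D = 13.9

CD = 0.0294 + 0.0425 × 0.7² = 0.05022
L/D = CL/CD = 0.7 / 0.05022 = 13.9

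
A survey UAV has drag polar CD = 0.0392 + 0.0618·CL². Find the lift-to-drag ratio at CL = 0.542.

CD = 0.0392 + 0.0618 × 0.542² = 0.05735
L/D = CL/CD = 0.542 / 0.05735 = 9.45

L/D = 9.45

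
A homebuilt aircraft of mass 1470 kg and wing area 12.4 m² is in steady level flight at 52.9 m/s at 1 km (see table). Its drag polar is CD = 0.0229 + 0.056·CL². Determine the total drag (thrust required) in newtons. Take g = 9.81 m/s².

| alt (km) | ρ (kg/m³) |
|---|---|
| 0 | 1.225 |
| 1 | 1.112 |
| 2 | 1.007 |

D = 1050 N

At 1 km, from the table: ρ = 1.112 kg/m³.
Weight W = mg = 1470 × 9.81 = 14421 N; in level flight L = W.
Dynamic pressure q = 0.5 × 1.112 × 52.9² = 1556 Pa.
Required CL = L/(qS) = 14421/(1556·12.4) = 0.7474.
CD = 0.0229 + 0.056 × 0.7474² = 0.05419.
D = q·S·CD = 1556 × 12.4 × 0.05419 = 1045 N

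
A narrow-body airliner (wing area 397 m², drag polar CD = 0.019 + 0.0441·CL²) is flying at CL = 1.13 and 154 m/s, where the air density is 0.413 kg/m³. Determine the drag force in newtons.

CD = 0.019 + 0.0441 × 1.13² = 0.07531
D = ½ρv²S·CD = ½ × 0.413 × 154² × 397 × 0.07531 = 1.46×10^5 N

D = 1.46×10^5 N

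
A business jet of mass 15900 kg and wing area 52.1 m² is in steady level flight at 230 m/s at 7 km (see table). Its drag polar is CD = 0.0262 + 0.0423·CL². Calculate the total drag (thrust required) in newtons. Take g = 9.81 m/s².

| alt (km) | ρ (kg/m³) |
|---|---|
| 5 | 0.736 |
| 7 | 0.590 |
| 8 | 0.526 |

D = 22600 N

At 7 km, from the table: ρ = 0.590 kg/m³.
Level flight ⇒ L = W = m·g = 15900 × 9.81 = 1.5598×10^5 N.
Dynamic pressure q = 0.5 × 0.59 × 230² = 15610 Pa.
Required CL = L/(qS) = 1.5598×10^5/(15610·52.1) = 0.1918.
CD = 0.0262 + 0.0423 × 0.1918² = 0.02776.
D = q·S·CD = 15610 × 52.1 × 0.02776 = 22570 N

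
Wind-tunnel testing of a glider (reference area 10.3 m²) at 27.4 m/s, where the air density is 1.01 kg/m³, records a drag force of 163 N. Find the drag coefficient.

From D = ½ρv²S·CD, rearranging gives CD = 2D/(ρv²S).
CD = 2 × 163 / (1.01 × 27.4² × 10.3) = 0.0417

CD = 0.0417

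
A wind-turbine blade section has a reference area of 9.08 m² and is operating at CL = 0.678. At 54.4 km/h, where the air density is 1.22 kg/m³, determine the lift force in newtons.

Convert speed: v = 54.4 km/h ÷ 3.6 = 15.11 m/s.
L = ½ρv²S·CL = ½ × 1.22 × 15.11² × 9.08 × 0.678 = 858 N

L = 858 N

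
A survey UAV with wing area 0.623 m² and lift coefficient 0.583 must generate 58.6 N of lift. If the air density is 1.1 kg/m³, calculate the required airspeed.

L = ½ρv²S·CL ⇒ v = √(2L/(ρ·S·CL))
v = √(2 × 58.6 / (1.1 × 0.623 × 0.583)) = √293.3 = 17.1 m/s

v = 17.1 m/s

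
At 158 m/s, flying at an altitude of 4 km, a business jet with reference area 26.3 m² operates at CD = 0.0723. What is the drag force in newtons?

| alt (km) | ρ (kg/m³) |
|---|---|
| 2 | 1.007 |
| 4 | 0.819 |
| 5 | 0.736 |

D = 19400 N

At 4 km, from the table: ρ = 0.819 kg/m³.
D = ½ρv²S·CD = ½ × 0.819 × 158² × 26.3 × 0.0723 = 19400 N ≈ 19.4 kN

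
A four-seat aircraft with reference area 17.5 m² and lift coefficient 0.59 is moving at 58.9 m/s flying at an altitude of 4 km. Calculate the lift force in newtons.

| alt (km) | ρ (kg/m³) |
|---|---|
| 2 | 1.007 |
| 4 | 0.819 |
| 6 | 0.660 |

At 4 km, from the table: ρ = 0.819 kg/m³.
Dynamic pressure q = ½ρv² = ½ × 0.819 × 58.9² = 1421 Pa.
L = q·S·CL = 1421 × 17.5 × 0.59 = 14700 N ≈ 14.7 kN

L = 14700 N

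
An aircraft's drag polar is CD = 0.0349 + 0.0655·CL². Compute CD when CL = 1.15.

CD = 0.0349 + 0.0655 × 1.15² = 0.0349 + 0.08662 = 0.122

CD = 0.122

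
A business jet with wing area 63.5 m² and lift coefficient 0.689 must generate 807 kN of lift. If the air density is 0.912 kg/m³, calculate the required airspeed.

v = 201 m/s

L = ½ρv²S·CL ⇒ v = √(2L/(ρ·S·CL))
v = √(2 × 8.07×10^5 / (0.912 × 63.5 × 0.689)) = √40450 = 201 m/s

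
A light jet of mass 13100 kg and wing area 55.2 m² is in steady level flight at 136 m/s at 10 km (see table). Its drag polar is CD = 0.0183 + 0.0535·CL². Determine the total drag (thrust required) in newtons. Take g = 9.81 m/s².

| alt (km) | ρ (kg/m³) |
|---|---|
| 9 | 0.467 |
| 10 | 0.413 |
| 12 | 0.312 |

At 10 km, from the table: ρ = 0.413 kg/m³.
Level flight ⇒ L = W = m·g = 13100 × 9.81 = 1.2851×10^5 N.
q = ½ρv² = ½ × 0.413 × 136² = 3819 Pa.
CL = 2W/(ρv²S) = 2×1.2851×10^5/(0.413×136²×55.2) = 0.6095.
CD = 0.0183 + 0.0535 × 0.6095² = 0.03818.
D = q·S·CD = 3819 × 55.2 × 0.03818 = 8049 N

D = 8050 N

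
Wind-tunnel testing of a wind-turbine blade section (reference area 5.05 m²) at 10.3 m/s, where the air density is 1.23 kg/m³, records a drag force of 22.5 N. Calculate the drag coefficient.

CD = 0.0683

From D = ½ρv²S·CD, rearranging gives CD = 2D/(ρv²S).
CD = 2 × 22.5 / (1.23 × 10.3² × 5.05) = 0.0683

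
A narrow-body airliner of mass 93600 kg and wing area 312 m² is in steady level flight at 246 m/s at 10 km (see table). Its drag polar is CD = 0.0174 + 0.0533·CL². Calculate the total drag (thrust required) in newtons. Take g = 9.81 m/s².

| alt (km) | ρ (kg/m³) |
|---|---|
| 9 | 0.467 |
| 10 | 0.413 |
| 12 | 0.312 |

D = 79400 N

At 10 km, from the table: ρ = 0.413 kg/m³.
Weight W = mg = 93600 × 9.81 = 9.1822×10^5 N; in level flight L = W.
q = ½ρv² = ½ × 0.413 × 246² = 12500 Pa.
CL = W/(q·S) = 9.1822×10^5 / (12500 × 312) = 0.2355.
CD = 0.0174 + 0.0533 × 0.2355² = 0.02036.
D = q·S·CD = 12500 × 312 × 0.02036 = 79370 N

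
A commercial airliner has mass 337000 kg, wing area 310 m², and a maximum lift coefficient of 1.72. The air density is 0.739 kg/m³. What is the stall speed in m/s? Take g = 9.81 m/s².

At stall, lift equals weight: L = W = m·g = 337000 × 9.81 = 3.306×10^6 N.
From L = ½ρV²S·CL,max = W: V_stall = √(2W/(ρSCL,max)) = √(2·3.306×10^6/(0.739·310·1.72))
V_stall = √16780 = 130 m/s

V_stall = 130 m/s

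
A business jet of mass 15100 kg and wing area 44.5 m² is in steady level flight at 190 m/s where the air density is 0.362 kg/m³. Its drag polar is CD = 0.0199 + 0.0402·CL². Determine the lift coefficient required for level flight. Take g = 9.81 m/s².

CL = 0.509

Level flight ⇒ L = W = m·g = 15100 × 9.81 = 1.4813×10^5 N.
Dynamic pressure q = 0.5 × 0.362 × 190² = 6534 Pa.
CL = 2W/(ρv²S) = 2×1.4813×10^5/(0.362×190²×44.5) = 0.5094.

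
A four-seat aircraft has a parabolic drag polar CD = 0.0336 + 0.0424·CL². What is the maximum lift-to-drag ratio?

(L/D)max = 13.2

For CD = CD0 + K·CL², (L/D)max occurs at CL* = √(CD0/K) and equals 1/(2√(K·CD0)).
(L/D)max = 1/(2√(0.0424 × 0.0336)) = 1/(2 × 0.03774) = 13.2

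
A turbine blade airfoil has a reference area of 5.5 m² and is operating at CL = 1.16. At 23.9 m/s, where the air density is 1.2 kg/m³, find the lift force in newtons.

L = ½ρv²S·CL = ½ × 1.2 × 23.9² × 5.5 × 1.16 = 2190 N

L = 2190 N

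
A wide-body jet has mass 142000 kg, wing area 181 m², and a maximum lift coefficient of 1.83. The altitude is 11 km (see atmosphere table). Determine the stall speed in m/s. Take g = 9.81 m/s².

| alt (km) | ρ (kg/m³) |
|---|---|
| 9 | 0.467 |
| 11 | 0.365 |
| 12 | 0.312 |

At 11 km, from the table: ρ = 0.365 kg/m³.
At stall, lift equals weight: L = W = m·g = 142000 × 9.81 = 1.393×10^6 N.
From L = ½ρV²S·CL,max = W: V_stall = √(2W/(ρSCL,max)) = √(2·1.393×10^6/(0.365·181·1.83))
V_stall = √23040 = 152 m/s

V_stall = 152 m/s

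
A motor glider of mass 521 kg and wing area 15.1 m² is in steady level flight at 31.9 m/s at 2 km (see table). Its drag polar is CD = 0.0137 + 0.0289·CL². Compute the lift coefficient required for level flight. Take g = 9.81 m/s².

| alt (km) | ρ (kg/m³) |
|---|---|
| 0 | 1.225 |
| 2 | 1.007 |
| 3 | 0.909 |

CL = 0.661

At 2 km, from the table: ρ = 1.007 kg/m³.
Level flight ⇒ L = W = m·g = 521 × 9.81 = 5111 N.
q = ½ρv² = ½ × 1.007 × 31.9² = 512.4 Pa.
CL = W/(q·S) = 5111 / (512.4 × 15.1) = 0.6606.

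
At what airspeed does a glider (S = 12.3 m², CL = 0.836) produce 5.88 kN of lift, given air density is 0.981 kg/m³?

L = ½ρv²S·CL ⇒ v = √(2L/(ρ·S·CL))
v = √(2 × 5880 / (0.981 × 12.3 × 0.836)) = √1166 = 34.1 m/s

v = 34.1 m/s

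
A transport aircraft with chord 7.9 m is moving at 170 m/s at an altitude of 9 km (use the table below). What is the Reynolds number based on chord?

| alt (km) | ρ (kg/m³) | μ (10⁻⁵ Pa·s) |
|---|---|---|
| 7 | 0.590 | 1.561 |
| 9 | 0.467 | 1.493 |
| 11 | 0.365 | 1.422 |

At 9 km, from the table: ρ = 0.467 kg/m³, μ = 1.493×10⁻⁵ Pa·s.
Re = ρ·v·c/μ = 0.467 × 170 × 7.9 / (1.493×10⁻⁵) = 4.2×10^7

Re = 4.2×10^7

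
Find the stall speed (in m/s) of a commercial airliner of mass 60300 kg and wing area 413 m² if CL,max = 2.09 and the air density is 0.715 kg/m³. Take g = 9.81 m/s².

At stall, lift equals weight: L = W = m·g = 60300 × 9.81 = 5.915×10^5 N.
From L = ½ρV²S·CL,max = W: V_stall = √(2W/(ρSCL,max)) = √(2·5.915×10^5/(0.715·413·2.09))
V_stall = √1917 = 43.8 m/s

V_stall = 43.8 m/s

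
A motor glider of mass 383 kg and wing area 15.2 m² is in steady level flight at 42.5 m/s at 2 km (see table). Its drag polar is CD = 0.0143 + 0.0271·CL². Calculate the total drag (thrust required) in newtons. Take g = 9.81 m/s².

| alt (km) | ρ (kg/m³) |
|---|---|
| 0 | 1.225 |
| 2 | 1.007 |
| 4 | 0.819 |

At 2 km, from the table: ρ = 1.007 kg/m³.
Level flight ⇒ L = W = m·g = 383 × 9.81 = 3757.2 N.
q = ½ρv² = ½ × 1.007 × 42.5² = 909.4 Pa.
CL = W/(q·S) = 3757.2 / (909.4 × 15.2) = 0.2718.
CD = 0.0143 + 0.0271 × 0.2718² = 0.0163.
D = q·S·CD = 909.4 × 15.2 × 0.0163 = 225.4 N

D = 225 N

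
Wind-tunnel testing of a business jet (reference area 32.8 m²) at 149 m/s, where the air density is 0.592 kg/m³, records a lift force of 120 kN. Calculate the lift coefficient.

CL = 0.557

From L = ½ρv²S·CL, rearranging gives CL = 2L/(ρv²S).
CL = 2 × 1.2×10^5 / (0.592 × 149² × 32.8) = 0.557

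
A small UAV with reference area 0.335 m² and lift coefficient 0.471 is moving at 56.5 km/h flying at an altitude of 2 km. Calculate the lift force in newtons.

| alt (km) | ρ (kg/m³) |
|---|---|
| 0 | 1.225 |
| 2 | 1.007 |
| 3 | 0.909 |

L = 19.6 N

At 2 km, from the table: ρ = 1.007 kg/m³.
Convert speed: v = 56.5 km/h ÷ 3.6 = 15.69 m/s.
L = ½ρv²S·CL = ½ × 1.007 × 15.69² × 0.335 × 0.471 = 19.6 N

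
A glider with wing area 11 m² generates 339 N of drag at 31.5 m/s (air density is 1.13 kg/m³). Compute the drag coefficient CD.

From D = ½ρv²S·CD, rearranging gives CD = 2D/(ρv²S).
CD = 2 × 339 / (1.13 × 31.5² × 11) = 0.055

CD = 0.055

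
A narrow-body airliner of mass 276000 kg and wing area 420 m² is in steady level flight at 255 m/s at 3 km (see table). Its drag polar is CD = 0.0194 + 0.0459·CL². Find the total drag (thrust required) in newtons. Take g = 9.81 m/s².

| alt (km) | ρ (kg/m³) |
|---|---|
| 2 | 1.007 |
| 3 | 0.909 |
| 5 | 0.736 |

At 3 km, from the table: ρ = 0.909 kg/m³.
Weight W = mg = 276000 × 9.81 = 2.7076×10^6 N; in level flight L = W.
q = ½ρv² = ½ × 0.909 × 255² = 29550 Pa.
CL = W/(q·S) = 2.7076×10^6 / (29550 × 420) = 0.2181.
CD = 0.0194 + 0.0459 × 0.2181² = 0.02158.
D = q·S·CD = 29550 × 420 × 0.02158 = 2.679×10^5 N

D = 2.68×10^5 N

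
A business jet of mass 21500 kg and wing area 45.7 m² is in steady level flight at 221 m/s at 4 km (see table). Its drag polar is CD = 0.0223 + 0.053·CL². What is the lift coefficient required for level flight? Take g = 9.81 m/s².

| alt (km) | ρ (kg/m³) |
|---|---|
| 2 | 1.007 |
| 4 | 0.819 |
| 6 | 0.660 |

CL = 0.231

At 4 km, from the table: ρ = 0.819 kg/m³.
In steady level flight, lift balances weight: W = mg = 21500 × 9.81 = 2.1092×10^5 N.
Dynamic pressure q = 0.5 × 0.819 × 221² = 20000 Pa.
CL = 2W/(ρv²S) = 2×2.1092×10^5/(0.819×221²×45.7) = 0.2308.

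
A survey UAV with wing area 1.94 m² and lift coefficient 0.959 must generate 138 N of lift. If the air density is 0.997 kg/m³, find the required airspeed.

v = 12.2 m/s

L = ½ρv²S·CL ⇒ v = √(2L/(ρ·S·CL))
v = √(2 × 138 / (0.997 × 1.94 × 0.959)) = √148.8 = 12.2 m/s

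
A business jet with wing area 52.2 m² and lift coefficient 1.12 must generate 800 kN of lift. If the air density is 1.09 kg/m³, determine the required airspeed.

v = 158 m/s

L = ½ρv²S·CL ⇒ v = √(2L/(ρ·S·CL))
v = √(2 × 8×10^5 / (1.09 × 52.2 × 1.12)) = √25110 = 158 m/s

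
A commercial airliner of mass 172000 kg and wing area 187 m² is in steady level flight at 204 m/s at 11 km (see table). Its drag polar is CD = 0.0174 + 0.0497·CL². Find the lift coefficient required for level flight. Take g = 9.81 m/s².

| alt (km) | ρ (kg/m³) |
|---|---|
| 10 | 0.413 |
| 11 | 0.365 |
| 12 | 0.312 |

CL = 1.19

At 11 km, from the table: ρ = 0.365 kg/m³.
Level flight ⇒ L = W = m·g = 172000 × 9.81 = 1.6873×10^6 N.
q = ½ρv² = ½ × 0.365 × 204² = 7595 Pa.
CL = 2W/(ρv²S) = 2×1.6873×10^6/(0.365×204²×187) = 1.188.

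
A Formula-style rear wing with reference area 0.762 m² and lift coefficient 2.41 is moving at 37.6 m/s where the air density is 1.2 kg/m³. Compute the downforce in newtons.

L = 1560 N

Dynamic pressure q = ½ρv² = ½ × 1.2 × 37.6² = 848.3 Pa.
L = q·S·CL = 848.3 × 0.762 × 2.41 = 1560 N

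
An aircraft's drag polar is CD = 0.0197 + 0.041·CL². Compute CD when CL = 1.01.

CD = 0.0615

CD = 0.0197 + 0.041 × 1.01² = 0.0197 + 0.04182 = 0.0615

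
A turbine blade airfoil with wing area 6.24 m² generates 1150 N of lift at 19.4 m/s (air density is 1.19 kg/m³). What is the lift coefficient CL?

From L = ½ρv²S·CL, rearranging gives CL = 2L/(ρv²S).
CL = 2 × 1150 / (1.19 × 19.4² × 6.24) = 0.823

CL = 0.823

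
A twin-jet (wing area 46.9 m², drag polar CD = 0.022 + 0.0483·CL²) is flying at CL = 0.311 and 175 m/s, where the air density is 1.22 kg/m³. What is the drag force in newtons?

CD = 0.022 + 0.0483 × 0.311² = 0.02667
D = ½ρv²S·CD = ½ × 1.22 × 175² × 46.9 × 0.02667 = 23400 N

D = 23400 N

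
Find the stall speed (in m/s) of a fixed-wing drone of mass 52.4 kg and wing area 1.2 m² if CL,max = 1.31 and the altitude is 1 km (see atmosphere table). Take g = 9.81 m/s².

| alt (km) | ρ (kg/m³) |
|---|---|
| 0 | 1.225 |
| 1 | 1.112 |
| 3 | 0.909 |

V_stall = 24.3 m/s

At 1 km, from the table: ρ = 1.112 kg/m³.
Stall occurs when L = W at CL,max. W = mg = 52.4 × 9.81 = 514 N.
From L = ½ρV²S·CL,max = W: V_stall = √(2W/(ρSCL,max)) = √(2·514/(1.112·1.2·1.31))
V_stall = √588.1 = 24.3 m/s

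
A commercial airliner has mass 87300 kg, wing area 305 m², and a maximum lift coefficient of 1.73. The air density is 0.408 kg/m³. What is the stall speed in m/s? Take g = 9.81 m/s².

V_stall = 89.2 m/s

Weight W = mg = 87300 × 9.81 = 8.564×10^5 N.
From L = ½ρV²S·CL,max = W: V_stall = √(2W/(ρSCL,max)) = √(2·8.564×10^5/(0.408·305·1.73))
V_stall = √7956 = 89.2 m/s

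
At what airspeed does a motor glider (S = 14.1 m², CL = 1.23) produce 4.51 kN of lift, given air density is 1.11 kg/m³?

L = ½ρv²S·CL ⇒ v = √(2L/(ρ·S·CL))
v = √(2 × 4510 / (1.11 × 14.1 × 1.23)) = √468.6 = 21.6 m/s

v = 21.6 m/s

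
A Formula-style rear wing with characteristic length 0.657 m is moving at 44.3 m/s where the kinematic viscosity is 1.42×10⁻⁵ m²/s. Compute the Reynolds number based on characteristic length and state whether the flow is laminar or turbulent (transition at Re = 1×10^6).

Re = 2.05×10^6 (turbulent)

Re = v·c/ν = 44.3 × 0.657 / (1.42×10⁻⁵) = 2.05×10^6
Since 2.05×10^6 > 1×10^6, the flow is turbulent.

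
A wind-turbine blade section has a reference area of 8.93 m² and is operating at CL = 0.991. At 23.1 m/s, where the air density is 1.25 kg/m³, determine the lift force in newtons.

L = ½ρv²S·CL = ½ × 1.25 × 23.1² × 8.93 × 0.991 = 2950 N

L = 2950 N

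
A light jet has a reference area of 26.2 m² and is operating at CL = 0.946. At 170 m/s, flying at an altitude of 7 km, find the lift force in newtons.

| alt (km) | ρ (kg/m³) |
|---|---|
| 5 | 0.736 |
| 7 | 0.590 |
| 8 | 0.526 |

L = 2.11×10^5 N

At 7 km, from the table: ρ = 0.590 kg/m³.
L = ½ρv²S·CL = ½ × 0.59 × 170² × 26.2 × 0.946 = 2.11×10^5 N ≈ 211 kN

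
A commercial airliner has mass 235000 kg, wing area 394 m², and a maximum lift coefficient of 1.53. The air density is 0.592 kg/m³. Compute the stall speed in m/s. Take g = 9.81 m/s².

V_stall = 114 m/s

Stall occurs when L = W at CL,max. W = mg = 235000 × 9.81 = 2.305×10^6 N.
V_stall = √(2W/(ρ·S·CL,max)) = √(2 × 2.305×10^6 / (0.592 × 394 × 1.53))
V_stall = √12920 = 114 m/s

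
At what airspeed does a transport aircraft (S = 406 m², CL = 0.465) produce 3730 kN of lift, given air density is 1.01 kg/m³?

L = ½ρv²S·CL ⇒ v = √(2L/(ρ·S·CL))
v = √(2 × 3.73×10^6 / (1.01 × 406 × 0.465)) = √39120 = 198 m/s

v = 198 m/s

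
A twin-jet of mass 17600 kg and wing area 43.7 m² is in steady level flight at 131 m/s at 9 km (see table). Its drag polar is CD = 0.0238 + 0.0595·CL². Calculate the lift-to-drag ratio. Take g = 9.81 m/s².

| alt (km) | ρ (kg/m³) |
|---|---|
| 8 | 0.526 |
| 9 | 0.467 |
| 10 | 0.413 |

L/D = 12.1

At 9 km, from the table: ρ = 0.467 kg/m³.
Weight W = mg = 17600 × 9.81 = 1.7266×10^5 N; in level flight L = W.
Dynamic pressure q = 0.5 × 0.467 × 131² = 4007 Pa.
CL = W/(q·S) = 1.7266×10^5 / (4007 × 43.7) = 0.986.
CD = 0.0238 + 0.0595 × 0.986² = 0.08164.
L/D = CL/CD = 0.986 / 0.08164 = 12.1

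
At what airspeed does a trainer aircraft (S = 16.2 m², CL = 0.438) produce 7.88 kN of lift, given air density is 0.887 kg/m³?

v = 50 m/s

L = ½ρv²S·CL ⇒ v = √(2L/(ρ·S·CL))
v = √(2 × 7880 / (0.887 × 16.2 × 0.438)) = √2504 = 50 m/s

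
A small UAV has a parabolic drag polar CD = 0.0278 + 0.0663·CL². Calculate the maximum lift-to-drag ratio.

(L/D)max = 11.6

For CD = CD0 + K·CL², (L/D)max occurs at CL* = √(CD0/K) and equals 1/(2√(K·CD0)).
(L/D)max = 1/(2√(0.0663 × 0.0278)) = 1/(2 × 0.04293) = 11.6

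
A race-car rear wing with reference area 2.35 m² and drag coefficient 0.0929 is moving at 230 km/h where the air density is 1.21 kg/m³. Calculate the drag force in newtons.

Convert speed: v = 230 km/h ÷ 3.6 = 63.89 m/s.
Dynamic pressure q = ½ρv² = ½ × 1.21 × 63.89² = 2469 Pa.
D = q·S·CD = 2469 × 2.35 × 0.0929 = 539 N

D = 539 N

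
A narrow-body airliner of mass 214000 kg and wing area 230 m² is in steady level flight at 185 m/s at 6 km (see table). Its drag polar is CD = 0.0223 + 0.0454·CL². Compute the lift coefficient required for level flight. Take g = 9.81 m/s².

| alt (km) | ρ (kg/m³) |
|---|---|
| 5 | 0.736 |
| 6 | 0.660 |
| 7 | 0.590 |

CL = 0.808

At 6 km, from the table: ρ = 0.660 kg/m³.
Weight W = mg = 214000 × 9.81 = 2.0993×10^6 N; in level flight L = W.
Dynamic pressure q = 0.5 × 0.66 × 185² = 11290 Pa.
Required CL = L/(qS) = 2.0993×10^6/(11290·230) = 0.8082.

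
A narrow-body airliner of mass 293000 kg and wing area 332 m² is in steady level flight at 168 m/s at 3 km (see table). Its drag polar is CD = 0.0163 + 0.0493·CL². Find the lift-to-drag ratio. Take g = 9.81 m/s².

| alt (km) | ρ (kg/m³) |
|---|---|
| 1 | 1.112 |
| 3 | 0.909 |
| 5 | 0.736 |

L/D = 17.4

At 3 km, from the table: ρ = 0.909 kg/m³.
Weight W = mg = 293000 × 9.81 = 2.8743×10^6 N; in level flight L = W.
q = ½ρv² = ½ × 0.909 × 168² = 12830 Pa.
CL = 2W/(ρv²S) = 2×2.8743×10^6/(0.909×168²×332) = 0.6749.
CD = 0.0163 + 0.0493 × 0.6749² = 0.03876.
L/D = CL/CD = 0.6749 / 0.03876 = 17.4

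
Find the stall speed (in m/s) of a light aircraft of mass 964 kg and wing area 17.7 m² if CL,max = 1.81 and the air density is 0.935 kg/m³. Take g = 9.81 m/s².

At stall, lift equals weight: L = W = m·g = 964 × 9.81 = 9457 N.
From L = ½ρV²S·CL,max = W: V_stall = √(2W/(ρSCL,max)) = √(2·9457/(0.935·17.7·1.81))
V_stall = √631.4 = 25.1 m/s

V_stall = 25.1 m/s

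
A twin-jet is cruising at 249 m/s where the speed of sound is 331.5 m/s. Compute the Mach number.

M = 0.751

M = v/a = 249 / 331.5 = 0.751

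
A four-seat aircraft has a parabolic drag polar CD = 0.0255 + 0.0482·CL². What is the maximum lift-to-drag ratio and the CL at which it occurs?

(L/D)max = 14.3, at CL = 0.727

For CD = CD0 + K·CL², (L/D)max occurs at CL* = √(CD0/K) and equals 1/(2√(K·CD0)).
(L/D)max = 1/(2√(0.0482 × 0.0255)) = 1/(2 × 0.03506) = 14.3
CL* = √(0.0255/0.0482) = 0.727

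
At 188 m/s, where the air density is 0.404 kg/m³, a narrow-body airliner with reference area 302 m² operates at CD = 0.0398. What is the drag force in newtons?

D = 85800 N

Dynamic pressure q = ½ρv² = ½ × 0.404 × 188² = 7139 Pa.
D = q·S·CD = 7139 × 302 × 0.0398 = 85800 N ≈ 85.8 kN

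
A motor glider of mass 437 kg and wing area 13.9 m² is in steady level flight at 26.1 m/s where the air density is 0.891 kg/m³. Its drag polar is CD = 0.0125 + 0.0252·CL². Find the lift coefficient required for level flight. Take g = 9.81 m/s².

Weight W = mg = 437 × 9.81 = 4287 N; in level flight L = W.
q = ½ρv² = ½ × 0.891 × 26.1² = 303.5 Pa.
CL = W/(q·S) = 4287 / (303.5 × 13.9) = 1.016.

CL = 1.02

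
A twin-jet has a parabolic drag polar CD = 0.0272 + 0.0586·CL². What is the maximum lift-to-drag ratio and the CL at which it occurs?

(L/D)max = 12.5, at CL = 0.681

For CD = CD0 + K·CL², (L/D)max occurs at CL* = √(CD0/K) and equals 1/(2√(K·CD0)).
(L/D)max = 1/(2√(0.0586 × 0.0272)) = 1/(2 × 0.03992) = 12.5
CL* = √(0.0272/0.0586) = 0.681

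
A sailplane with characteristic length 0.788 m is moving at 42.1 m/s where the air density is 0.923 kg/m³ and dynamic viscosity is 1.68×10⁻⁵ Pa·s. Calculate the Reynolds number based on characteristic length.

Re = ρ·v·c/μ = 0.923 × 42.1 × 0.788 / (1.68×10⁻⁵) = 1.82×10^6

Re = 1.82×10^6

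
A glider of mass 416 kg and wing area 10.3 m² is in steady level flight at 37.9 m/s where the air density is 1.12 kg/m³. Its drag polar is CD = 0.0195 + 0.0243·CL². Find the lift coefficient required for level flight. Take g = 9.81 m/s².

In steady level flight, lift balances weight: W = mg = 416 × 9.81 = 4081 N.
Dynamic pressure q = 0.5 × 1.12 × 37.9² = 804.4 Pa.
Required CL = L/(qS) = 4081/(804.4·10.3) = 0.4926.

CL = 0.493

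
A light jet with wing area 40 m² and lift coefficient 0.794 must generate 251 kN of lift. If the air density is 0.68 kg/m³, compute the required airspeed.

v = 152 m/s

L = ½ρv²S·CL ⇒ v = √(2L/(ρ·S·CL))
v = √(2 × 2.51×10^5 / (0.68 × 40 × 0.794)) = √23240 = 152 m/s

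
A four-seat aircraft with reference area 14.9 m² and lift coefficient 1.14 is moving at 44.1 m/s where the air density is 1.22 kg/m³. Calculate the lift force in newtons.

L = 20200 N

L = ½ρv²S·CL = ½ × 1.22 × 44.1² × 14.9 × 1.14 = 20200 N ≈ 20.2 kN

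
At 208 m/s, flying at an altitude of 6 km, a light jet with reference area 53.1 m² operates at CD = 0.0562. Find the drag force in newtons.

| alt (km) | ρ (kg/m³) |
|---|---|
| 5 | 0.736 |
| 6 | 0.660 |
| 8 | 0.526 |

D = 42600 N

At 6 km, from the table: ρ = 0.660 kg/m³.
Dynamic pressure q = ½ρv² = ½ × 0.66 × 208² = 14280 Pa.
D = q·S·CD = 14280 × 53.1 × 0.0562 = 42600 N ≈ 42.6 kN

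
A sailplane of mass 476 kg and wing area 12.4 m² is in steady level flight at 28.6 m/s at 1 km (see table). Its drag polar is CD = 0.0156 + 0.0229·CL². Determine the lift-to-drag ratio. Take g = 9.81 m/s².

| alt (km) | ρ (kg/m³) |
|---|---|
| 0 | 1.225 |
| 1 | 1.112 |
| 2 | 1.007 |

L/D = 26.5

At 1 km, from the table: ρ = 1.112 kg/m³.
Level flight ⇒ L = W = m·g = 476 × 9.81 = 4669.6 N.
q = ½ρv² = ½ × 1.112 × 28.6² = 454.8 Pa.
CL = W/(q·S) = 4669.6 / (454.8 × 12.4) = 0.828.
CD = 0.0156 + 0.0229 × 0.828² = 0.0313.
L/D = CL/CD = 0.828 / 0.0313 = 26.5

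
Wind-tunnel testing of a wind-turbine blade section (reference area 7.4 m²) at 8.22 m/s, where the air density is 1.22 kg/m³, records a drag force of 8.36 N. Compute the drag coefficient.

From D = ½ρv²S·CD, rearranging gives CD = 2D/(ρv²S).
CD = 2 × 8.36 / (1.22 × 8.22² × 7.4) = 0.0274

CD = 0.0274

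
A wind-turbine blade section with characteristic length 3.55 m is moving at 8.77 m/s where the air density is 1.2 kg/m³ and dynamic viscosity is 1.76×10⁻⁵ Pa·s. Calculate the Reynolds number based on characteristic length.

Re = 2.12×10^6

Re = ρ·v·c/μ = 1.2 × 8.77 × 3.55 / (1.76×10⁻⁵) = 2.12×10^6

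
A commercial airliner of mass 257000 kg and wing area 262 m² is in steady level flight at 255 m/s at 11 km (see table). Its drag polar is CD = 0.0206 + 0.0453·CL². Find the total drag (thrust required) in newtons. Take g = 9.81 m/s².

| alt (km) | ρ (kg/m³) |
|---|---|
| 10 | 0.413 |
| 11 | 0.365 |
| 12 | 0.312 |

At 11 km, from the table: ρ = 0.365 kg/m³.
In steady level flight, lift balances weight: W = mg = 257000 × 9.81 = 2.5212×10^6 N.
Dynamic pressure q = 0.5 × 0.365 × 255² = 11870 Pa.
CL = 2W/(ρv²S) = 2×2.5212×10^6/(0.365×255²×262) = 0.8109.
CD = 0.0206 + 0.0453 × 0.8109² = 0.05039.
D = q·S·CD = 11870 × 262 × 0.05039 = 1.567×10^5 N

D = 1.57×10^5 N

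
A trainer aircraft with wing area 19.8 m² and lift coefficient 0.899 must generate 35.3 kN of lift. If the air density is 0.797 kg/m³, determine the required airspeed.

v = 70.5 m/s

L = ½ρv²S·CL ⇒ v = √(2L/(ρ·S·CL))
v = √(2 × 35300 / (0.797 × 19.8 × 0.899)) = √4976 = 70.5 m/s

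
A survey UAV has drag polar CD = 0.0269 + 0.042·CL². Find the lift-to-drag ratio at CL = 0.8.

L/D = 14.9

CD = 0.0269 + 0.042 × 0.8² = 0.05378
L/D = CL/CD = 0.8 / 0.05378 = 14.9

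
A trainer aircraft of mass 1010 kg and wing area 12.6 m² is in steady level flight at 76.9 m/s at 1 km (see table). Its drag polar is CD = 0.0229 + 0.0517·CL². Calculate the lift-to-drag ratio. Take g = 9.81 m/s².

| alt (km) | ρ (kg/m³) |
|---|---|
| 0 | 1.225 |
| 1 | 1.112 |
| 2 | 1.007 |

L/D = 9.25

At 1 km, from the table: ρ = 1.112 kg/m³.
Weight W = mg = 1010 × 9.81 = 9908.1 N; in level flight L = W.
q = ½ρv² = ½ × 1.112 × 76.9² = 3288 Pa.
Required CL = L/(qS) = 9908.1/(3288·12.6) = 0.2392.
CD = 0.0229 + 0.0517 × 0.2392² = 0.02586.
L/D = CL/CD = 0.2392 / 0.02586 = 9.25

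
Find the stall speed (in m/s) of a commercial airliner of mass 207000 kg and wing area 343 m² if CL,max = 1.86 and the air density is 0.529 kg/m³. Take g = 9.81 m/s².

V_stall = 110 m/s

Weight W = mg = 207000 × 9.81 = 2.031×10^6 N.
V_stall = √(2W/(ρ·S·CL,max)) = √(2 × 2.031×10^6 / (0.529 × 343 × 1.86))
V_stall = √12030 = 110 m/s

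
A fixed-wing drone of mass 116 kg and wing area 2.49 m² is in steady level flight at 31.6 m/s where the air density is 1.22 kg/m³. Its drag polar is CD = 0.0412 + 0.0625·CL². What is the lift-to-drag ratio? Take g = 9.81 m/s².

L/D = 9.82

In steady level flight, lift balances weight: W = mg = 116 × 9.81 = 1138 N.
Dynamic pressure q = 0.5 × 1.22 × 31.6² = 609.1 Pa.
CL = 2W/(ρv²S) = 2×1138/(1.22×31.6²×2.49) = 0.7503.
CD = 0.0412 + 0.0625 × 0.7503² = 0.07638.
L/D = CL/CD = 0.7503 / 0.07638 = 9.82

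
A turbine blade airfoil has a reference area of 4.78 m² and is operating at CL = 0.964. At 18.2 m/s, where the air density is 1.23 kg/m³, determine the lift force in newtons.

Dynamic pressure q = ½ρv² = ½ × 1.23 × 18.2² = 203.7 Pa.
L = q·S·CL = 203.7 × 4.78 × 0.964 = 939 N

L = 939 N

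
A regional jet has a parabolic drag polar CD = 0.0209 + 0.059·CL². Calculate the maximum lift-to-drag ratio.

For CD = CD0 + K·CL², (L/D)max occurs at CL* = √(CD0/K) and equals 1/(2√(K·CD0)).
(L/D)max = 1/(2√(0.059 × 0.0209)) = 1/(2 × 0.03512) = 14.2

(L/D)max = 14.2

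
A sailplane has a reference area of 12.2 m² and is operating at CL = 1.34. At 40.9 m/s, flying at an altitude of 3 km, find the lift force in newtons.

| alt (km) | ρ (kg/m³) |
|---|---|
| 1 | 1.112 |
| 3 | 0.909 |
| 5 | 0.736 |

At 3 km, from the table: ρ = 0.909 kg/m³.
L = ½ρv²S·CL = ½ × 0.909 × 40.9² × 12.2 × 1.34 = 12400 N ≈ 12.4 kN

L = 12400 N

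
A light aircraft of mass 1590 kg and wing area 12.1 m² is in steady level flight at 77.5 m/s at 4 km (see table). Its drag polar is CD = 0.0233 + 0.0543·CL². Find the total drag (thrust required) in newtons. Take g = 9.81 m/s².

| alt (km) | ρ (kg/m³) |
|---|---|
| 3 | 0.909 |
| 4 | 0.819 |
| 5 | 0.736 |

D = 1140 N

At 4 km, from the table: ρ = 0.819 kg/m³.
Weight W = mg = 1590 × 9.81 = 15598 N; in level flight L = W.
Dynamic pressure q = 0.5 × 0.819 × 77.5² = 2460 Pa.
Required CL = L/(qS) = 15598/(2460·12.1) = 0.5241.
CD = 0.0233 + 0.0543 × 0.5241² = 0.03822.
D = q·S·CD = 2460 × 12.1 × 0.03822 = 1137 N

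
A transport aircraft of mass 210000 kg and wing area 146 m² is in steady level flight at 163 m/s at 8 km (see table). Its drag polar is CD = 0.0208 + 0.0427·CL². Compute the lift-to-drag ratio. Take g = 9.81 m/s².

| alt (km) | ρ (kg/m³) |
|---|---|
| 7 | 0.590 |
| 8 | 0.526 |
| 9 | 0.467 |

At 8 km, from the table: ρ = 0.526 kg/m³.
In steady level flight, lift balances weight: W = mg = 210000 × 9.81 = 2.0601×10^6 N.
q = ½ρv² = ½ × 0.526 × 163² = 6988 Pa.
Required CL = L/(qS) = 2.0601×10^6/(6988·146) = 2.019.
CD = 0.0208 + 0.0427 × 2.019² = 0.1949.
L/D = CL/CD = 2.019 / 0.1949 = 10.4

L/D = 10.4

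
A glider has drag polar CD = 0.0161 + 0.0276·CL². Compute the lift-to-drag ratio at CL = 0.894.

L/D = 23.4

CD = 0.0161 + 0.0276 × 0.894² = 0.03816
L/D = CL/CD = 0.894 / 0.03816 = 23.4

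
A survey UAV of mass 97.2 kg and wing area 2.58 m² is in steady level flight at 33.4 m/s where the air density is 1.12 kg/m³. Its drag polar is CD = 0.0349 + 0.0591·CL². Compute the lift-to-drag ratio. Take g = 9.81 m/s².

In steady level flight, lift balances weight: W = mg = 97.2 × 9.81 = 953.53 N.
Dynamic pressure q = 0.5 × 1.12 × 33.4² = 624.7 Pa.
CL = W/(q·S) = 953.53 / (624.7 × 2.58) = 0.5916.
CD = 0.0349 + 0.0591 × 0.5916² = 0.05559.
L/D = CL/CD = 0.5916 / 0.05559 = 10.6

L/D = 10.6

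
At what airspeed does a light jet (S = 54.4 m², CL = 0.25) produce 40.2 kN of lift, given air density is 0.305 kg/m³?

v = 139 m/s

L = ½ρv²S·CL ⇒ v = √(2L/(ρ·S·CL))
v = √(2 × 40200 / (0.305 × 54.4 × 0.25)) = √19380 = 139 m/s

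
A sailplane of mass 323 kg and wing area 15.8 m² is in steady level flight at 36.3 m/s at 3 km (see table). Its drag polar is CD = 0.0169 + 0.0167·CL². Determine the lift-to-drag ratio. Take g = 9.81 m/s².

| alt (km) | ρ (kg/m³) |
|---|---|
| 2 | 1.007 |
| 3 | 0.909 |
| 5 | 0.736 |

L/D = 17.8

At 3 km, from the table: ρ = 0.909 kg/m³.
Weight W = mg = 323 × 9.81 = 3168.6 N; in level flight L = W.
Dynamic pressure q = 0.5 × 0.909 × 36.3² = 598.9 Pa.
Required CL = L/(qS) = 3168.6/(598.9·15.8) = 0.3349.
CD = 0.0169 + 0.0167 × 0.3349² = 0.01877.
L/D = CL/CD = 0.3349 / 0.01877 = 17.8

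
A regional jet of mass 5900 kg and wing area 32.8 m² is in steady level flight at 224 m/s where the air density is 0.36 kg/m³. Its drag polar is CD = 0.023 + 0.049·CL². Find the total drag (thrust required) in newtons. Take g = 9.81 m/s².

Level flight ⇒ L = W = m·g = 5900 × 9.81 = 57879 N.
Dynamic pressure q = 0.5 × 0.36 × 224² = 9032 Pa.
CL = W/(q·S) = 57879 / (9032 × 32.8) = 0.1954.
CD = 0.023 + 0.049 × 0.1954² = 0.02487.
D = q·S·CD = 9032 × 32.8 × 0.02487 = 7368 N

D = 7370 N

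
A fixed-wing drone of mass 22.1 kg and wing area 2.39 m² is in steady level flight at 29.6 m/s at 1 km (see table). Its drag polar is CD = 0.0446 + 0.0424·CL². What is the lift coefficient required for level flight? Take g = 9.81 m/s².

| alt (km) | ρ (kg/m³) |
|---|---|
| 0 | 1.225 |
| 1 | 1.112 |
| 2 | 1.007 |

At 1 km, from the table: ρ = 1.112 kg/m³.
Level flight ⇒ L = W = m·g = 22.1 × 9.81 = 216.8 N.
Dynamic pressure q = 0.5 × 1.112 × 29.6² = 487.1 Pa.
Required CL = L/(qS) = 216.8/(487.1·2.39) = 0.1862.

CL = 0.186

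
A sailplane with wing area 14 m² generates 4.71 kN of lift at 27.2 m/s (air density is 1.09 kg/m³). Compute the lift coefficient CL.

CL = 0.834

From L = ½ρv²S·CL, rearranging gives CL = 2L/(ρv²S).
CL = 2 × 4710 / (1.09 × 27.2² × 14) = 0.834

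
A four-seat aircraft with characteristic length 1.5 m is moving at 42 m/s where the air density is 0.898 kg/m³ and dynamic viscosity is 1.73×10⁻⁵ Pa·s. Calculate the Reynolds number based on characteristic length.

Re = ρ·v·c/μ = 0.898 × 42 × 1.5 / (1.73×10⁻⁵) = 3.27×10^6

Re = 3.27×10^6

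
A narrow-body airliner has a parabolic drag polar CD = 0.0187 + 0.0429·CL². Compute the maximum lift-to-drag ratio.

For CD = CD0 + K·CL², (L/D)max occurs at CL* = √(CD0/K) and equals 1/(2√(K·CD0)).
(L/D)max = 1/(2√(0.0429 × 0.0187)) = 1/(2 × 0.02832) = 17.7

(L/D)max = 17.7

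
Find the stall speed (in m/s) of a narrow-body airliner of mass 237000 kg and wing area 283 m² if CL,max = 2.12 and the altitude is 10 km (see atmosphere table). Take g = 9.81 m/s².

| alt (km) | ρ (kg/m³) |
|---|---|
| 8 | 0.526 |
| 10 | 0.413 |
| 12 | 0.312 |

At 10 km, from the table: ρ = 0.413 kg/m³.
Stall occurs when L = W at CL,max. W = mg = 237000 × 9.81 = 2.325×10^6 N.
From L = ½ρV²S·CL,max = W: V_stall = √(2W/(ρSCL,max)) = √(2·2.325×10^6/(0.413·283·2.12))
V_stall = √18770 = 137 m/s

V_stall = 137 m/s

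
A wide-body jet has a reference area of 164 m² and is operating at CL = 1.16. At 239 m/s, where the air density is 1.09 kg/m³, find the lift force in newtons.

L = 5.92×10^6 N

Dynamic pressure q = ½ρv² = ½ × 1.09 × 239² = 31130 Pa.
L = q·S·CL = 31130 × 164 × 1.16 = 5.92×10^6 N ≈ 5920 kN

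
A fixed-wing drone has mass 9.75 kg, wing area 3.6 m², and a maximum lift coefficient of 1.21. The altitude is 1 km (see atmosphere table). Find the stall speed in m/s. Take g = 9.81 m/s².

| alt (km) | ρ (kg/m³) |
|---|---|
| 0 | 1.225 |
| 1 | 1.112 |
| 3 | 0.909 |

V_stall = 6.28 m/s

At 1 km, from the table: ρ = 1.112 kg/m³.
At stall, lift equals weight: L = W = m·g = 9.75 × 9.81 = 95.65 N.
From L = ½ρV²S·CL,max = W: V_stall = √(2W/(ρSCL,max)) = √(2·95.65/(1.112·3.6·1.21))
V_stall = √39.49 = 6.28 m/s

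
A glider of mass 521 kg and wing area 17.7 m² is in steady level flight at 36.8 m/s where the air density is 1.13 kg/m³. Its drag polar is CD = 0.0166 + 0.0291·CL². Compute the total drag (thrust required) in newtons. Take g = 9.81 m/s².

Weight W = mg = 521 × 9.81 = 5111 N; in level flight L = W.
q = ½ρv² = ½ × 1.13 × 36.8² = 765.1 Pa.
CL = 2W/(ρv²S) = 2×5111/(1.13×36.8²×17.7) = 0.3774.
CD = 0.0166 + 0.0291 × 0.3774² = 0.02074.
D = q·S·CD = 765.1 × 17.7 × 0.02074 = 280.9 N

D = 281 N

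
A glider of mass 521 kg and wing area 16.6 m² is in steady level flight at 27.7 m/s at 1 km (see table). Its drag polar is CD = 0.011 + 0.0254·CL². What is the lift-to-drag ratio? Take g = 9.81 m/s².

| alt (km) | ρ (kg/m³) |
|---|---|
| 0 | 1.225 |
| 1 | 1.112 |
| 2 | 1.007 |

L/D = 29.8

At 1 km, from the table: ρ = 1.112 kg/m³.
Level flight ⇒ L = W = m·g = 521 × 9.81 = 5111 N.
q = ½ρv² = ½ × 1.112 × 27.7² = 426.6 Pa.
Required CL = L/(qS) = 5111/(426.6·16.6) = 0.7217.
CD = 0.011 + 0.0254 × 0.7217² = 0.02423.
L/D = CL/CD = 0.7217 / 0.02423 = 29.8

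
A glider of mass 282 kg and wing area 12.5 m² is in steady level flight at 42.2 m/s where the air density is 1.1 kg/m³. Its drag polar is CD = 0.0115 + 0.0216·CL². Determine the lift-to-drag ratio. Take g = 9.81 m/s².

Level flight ⇒ L = W = m·g = 282 × 9.81 = 2766.4 N.
q = ½ρv² = ½ × 1.1 × 42.2² = 979.5 Pa.
CL = 2W/(ρv²S) = 2×2766.4/(1.1×42.2²×12.5) = 0.226.
CD = 0.0115 + 0.0216 × 0.226² = 0.0126.
L/D = CL/CD = 0.226 / 0.0126 = 17.9

L/D = 17.9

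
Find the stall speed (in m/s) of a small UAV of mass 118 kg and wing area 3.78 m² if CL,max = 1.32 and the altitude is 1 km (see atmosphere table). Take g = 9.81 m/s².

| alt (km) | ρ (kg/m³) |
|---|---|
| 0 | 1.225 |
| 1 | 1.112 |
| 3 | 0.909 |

At 1 km, from the table: ρ = 1.112 kg/m³.
At stall, lift equals weight: L = W = m·g = 118 × 9.81 = 1158 N.
From L = ½ρV²S·CL,max = W: V_stall = √(2W/(ρSCL,max)) = √(2·1158/(1.112·3.78·1.32))
V_stall = √417.3 = 20.4 m/s

V_stall = 20.4 m/s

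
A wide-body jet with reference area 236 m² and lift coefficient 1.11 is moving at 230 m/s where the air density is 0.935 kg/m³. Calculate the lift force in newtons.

L = 6.48×10^6 N

L = ½ρv²S·CL = ½ × 0.935 × 230² × 236 × 1.11 = 6.48×10^6 N ≈ 6480 kN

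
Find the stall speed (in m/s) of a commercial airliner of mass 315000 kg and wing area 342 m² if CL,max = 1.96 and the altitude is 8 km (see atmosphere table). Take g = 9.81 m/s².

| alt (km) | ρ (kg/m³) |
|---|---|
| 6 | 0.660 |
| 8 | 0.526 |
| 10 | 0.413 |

V_stall = 132 m/s

At 8 km, from the table: ρ = 0.526 kg/m³.
Stall occurs when L = W at CL,max. W = mg = 315000 × 9.81 = 3.09×10^6 N.
V_stall = √(2W/(ρ·S·CL,max)) = √(2 × 3.09×10^6 / (0.526 × 342 × 1.96))
V_stall = √17530 = 132 m/s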